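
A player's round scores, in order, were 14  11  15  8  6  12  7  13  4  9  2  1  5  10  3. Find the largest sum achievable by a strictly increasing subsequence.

36

Let S[i] be the best sum of a strictly increasing subsequence ending at i:
i:      1  2  3  4  5  6  7  8  9 10 11 12 13 14 15
a[i]:  14 11 15  8  6 12  7 13  4  9  2  1  5 10  3
S:     14 11 29  8  6 23 13 36  4 22  2  1  9 32  5
Maximum is 36 (e.g. 11 + 12 + 13).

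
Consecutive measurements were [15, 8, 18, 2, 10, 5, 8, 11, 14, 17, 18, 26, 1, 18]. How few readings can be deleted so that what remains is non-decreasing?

Fewest deletions = n − (longest non-decreasing subsequence).
i:      1  2  3  4  5  6  7  8  9 10 11 12 13 14
a[i]:  15  8 18  2 10  5  8 11 14 17 18 26  1 18
dp:     1  1  2  1  2  2  3  4  5  6  7  8  1  8
max dp = 8, so deletions = 14 − 8 = 6.

6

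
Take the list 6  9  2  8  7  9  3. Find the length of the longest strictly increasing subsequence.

Track the smallest tail for each achievable length (strict):
6 → extends → [6]
9 → extends → [6, 9]
2 → replaces 6 → [2, 9]
8 → replaces 9 → [2, 8]
7 → replaces 8 → [2, 7]
9 → extends → [2, 7, 9]
3 → replaces 7 → [2, 3, 9]
Three tails, so the longest strictly increasing subsequence has length 3 (e.g. 6, 8, 9).

3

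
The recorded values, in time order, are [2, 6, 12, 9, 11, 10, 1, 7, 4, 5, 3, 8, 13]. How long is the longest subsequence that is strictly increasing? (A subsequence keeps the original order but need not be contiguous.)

5

Track the smallest tail for each achievable length (strict):
2 → extends → [2]
6 → extends → [2, 6]
12 → extends → [2, 6, 12]
9 → replaces 12 → [2, 6, 9]
11 → extends → [2, 6, 9, 11]
10 → replaces 11 → [2, 6, 9, 10]
1 → replaces 2 → [1, 6, 9, 10]
7 → replaces 9 → [1, 6, 7, 10]
4 → replaces 6 → [1, 4, 7, 10]
5 → replaces 7 → [1, 4, 5, 10]
3 → replaces 4 → [1, 3, 5, 10]
8 → replaces 10 → [1, 3, 5, 8]
13 → extends → [1, 3, 5, 8, 13]
Five tails, so the longest strictly increasing subsequence has length 5 (e.g. 2, 6, 9, 11, 13).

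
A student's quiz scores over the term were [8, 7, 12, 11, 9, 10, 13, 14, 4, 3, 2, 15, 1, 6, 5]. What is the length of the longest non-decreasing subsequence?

Let dp[i] be the length of the longest such subsequence ending at index i:
i:      1  2  3  4  5  6  7  8  9 10 11 12 13 14 15
a[i]:   8  7 12 11  9 10 13 14  4  3  2 15  1  6  5
dp:     1  1  2  2  2  3  4  5  1  1  1  6  1  2  2
Maximum dp value is 6.

6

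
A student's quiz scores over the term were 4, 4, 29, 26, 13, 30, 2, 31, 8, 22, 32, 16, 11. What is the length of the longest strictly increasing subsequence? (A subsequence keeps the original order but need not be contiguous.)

Track the smallest tail for each achievable length (strict):
4 → extends → [4]
4 → already a tail → [4]
29 → extends → [4, 29]
26 → replaces 29 → [4, 26]
13 → replaces 26 → [4, 13]
30 → extends → [4, 13, 30]
2 → replaces 4 → [2, 13, 30]
31 → extends → [2, 13, 30, 31]
8 → replaces 13 → [2, 8, 30, 31]
22 → replaces 30 → [2, 8, 22, 31]
32 → extends → [2, 8, 22, 31, 32]
16 → replaces 22 → [2, 8, 16, 31, 32]
11 → replaces 16 → [2, 8, 11, 31, 32]
Five tails, so the longest strictly increasing subsequence has length 5 (e.g. 4, 29, 30, 31, 32).

5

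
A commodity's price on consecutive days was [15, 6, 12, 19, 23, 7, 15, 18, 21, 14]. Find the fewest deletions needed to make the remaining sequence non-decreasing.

Fewest deletions = n − (longest non-decreasing subsequence).
Patience tails:
15 → extends → [15]
6 → replaces 15 → [6]
12 → extends → [6, 12]
19 → extends → [6, 12, 19]
23 → extends → [6, 12, 19, 23]
7 → replaces 12 → [6, 7, 19, 23]
15 → replaces 19 → [6, 7, 15, 23]
18 → replaces 23 → [6, 7, 15, 18]
21 → extends → [6, 7, 15, 18, 21]
14 → replaces 15 → [6, 7, 14, 18, 21]
Longest non-decreasing subsequence has length 5, so deletions = 10 − 5 = 5.

5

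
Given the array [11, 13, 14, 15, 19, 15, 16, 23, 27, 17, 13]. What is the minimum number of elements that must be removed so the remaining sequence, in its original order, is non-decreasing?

Fewest deletions = n − (longest non-decreasing subsequence).
Patience tails:
11 → extends → [11]
13 → extends → [11, 13]
14 → extends → [11, 13, 14]
15 → extends → [11, 13, 14, 15]
19 → extends → [11, 13, 14, 15, 19]
15 → replaces 19 → [11, 13, 14, 15, 15]
16 → extends → [11, 13, 14, 15, 15, 16]
23 → extends → [11, 13, 14, 15, 15, 16, 23]
27 → extends → [11, 13, 14, 15, 15, 16, 23, 27]
17 → replaces 23 → [11, 13, 14, 15, 15, 16, 17, 27]
13 → replaces 14 → [11, 13, 13, 15, 15, 16, 17, 27]
Longest non-decreasing subsequence has length 8, so deletions = 11 − 8 = 3.

3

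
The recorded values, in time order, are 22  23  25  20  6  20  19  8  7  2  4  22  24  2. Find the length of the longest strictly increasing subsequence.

4

Track the smallest tail for each achievable length (strict):
22 → extends → [22]
23 → extends → [22, 23]
25 → extends → [22, 23, 25]
20 → replaces 22 → [20, 23, 25]
6 → replaces 20 → [6, 23, 25]
20 → replaces 23 → [6, 20, 25]
19 → replaces 20 → [6, 19, 25]
8 → replaces 19 → [6, 8, 25]
7 → replaces 8 → [6, 7, 25]
2 → replaces 6 → [2, 7, 25]
4 → replaces 7 → [2, 4, 25]
22 → replaces 25 → [2, 4, 22]
24 → extends → [2, 4, 22, 24]
2 → already a tail → [2, 4, 22, 24]
Four tails, so the longest strictly increasing subsequence has length 4 (e.g. 6, 20, 22, 24).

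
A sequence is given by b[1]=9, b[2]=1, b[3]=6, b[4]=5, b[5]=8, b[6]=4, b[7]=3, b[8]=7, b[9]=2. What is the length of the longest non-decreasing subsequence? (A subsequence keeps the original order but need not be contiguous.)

3

Track the smallest tail for each achievable length (allowing ties):
9 → extends → [9]
1 → replaces 9 → [1]
6 → extends → [1, 6]
5 → replaces 6 → [1, 5]
8 → extends → [1, 5, 8]
4 → replaces 5 → [1, 4, 8]
3 → replaces 4 → [1, 3, 8]
7 → replaces 8 → [1, 3, 7]
2 → replaces 3 → [1, 2, 7]
Three tails, so the longest non-decreasing subsequence has length 3 (e.g. 1, 6, 8).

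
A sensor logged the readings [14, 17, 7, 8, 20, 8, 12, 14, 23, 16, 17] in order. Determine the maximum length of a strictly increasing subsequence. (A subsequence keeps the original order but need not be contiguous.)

Track the smallest tail for each achievable length (strict):
14 → extends → [14]
17 → extends → [14, 17]
7 → replaces 14 → [7, 17]
8 → replaces 17 → [7, 8]
20 → extends → [7, 8, 20]
8 → already a tail → [7, 8, 20]
12 → replaces 20 → [7, 8, 12]
14 → extends → [7, 8, 12, 14]
23 → extends → [7, 8, 12, 14, 23]
16 → replaces 23 → [7, 8, 12, 14, 16]
17 → extends → [7, 8, 12, 14, 16, 17]
Six tails, so the longest strictly increasing subsequence has length 6 (e.g. 7, 8, 12, 14, 16, 17).

6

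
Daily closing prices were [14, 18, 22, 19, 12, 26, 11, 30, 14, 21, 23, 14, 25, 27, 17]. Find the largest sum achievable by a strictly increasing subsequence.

Let S[i] be the best sum of a strictly increasing subsequence ending at i:
i:       1   2   3   4   5   6   7   8   9  10  11  12  13  14  15
a[i]:   14  18  22  19  12  26  11  30  14  21  23  14  25  27  17
S:      14  32  54  51  12  80  11 110  26  72  95  26 120 147  43
Maximum is 147 (e.g. 14 + 18 + 19 + 21 + 23 + 25 + 27).

147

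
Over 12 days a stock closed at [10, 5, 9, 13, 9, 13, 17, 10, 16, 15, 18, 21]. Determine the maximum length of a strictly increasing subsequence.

6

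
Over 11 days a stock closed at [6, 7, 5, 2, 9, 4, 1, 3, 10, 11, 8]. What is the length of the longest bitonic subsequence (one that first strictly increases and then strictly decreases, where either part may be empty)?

inc[i] = longest strictly increasing subsequence ending at i; dec[i] = longest strictly decreasing subsequence starting at i:
i:      1  2  3  4  5  6  7  8  9 10 11
a[i]:   6  7  5  2  9  4  1  3 10 11  8
inc:    1  2  1  1  3  2  1  2  4  5  3
dec:    4  4  3  2  3  2  1  1  2  2  1
Best peak at i=10 (value 11): inc=5, dec=2, length 5+2−1 = 6.

6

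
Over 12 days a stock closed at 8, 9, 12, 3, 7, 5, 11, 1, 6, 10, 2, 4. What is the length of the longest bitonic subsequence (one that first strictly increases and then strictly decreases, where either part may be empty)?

6

inc[i] = longest strictly increasing subsequence ending at i; dec[i] = longest strictly decreasing subsequence starting at i:
i:      1  2  3  4  5  6  7  8  9 10 11 12
a[i]:   8  9 12  3  7  5 11  1  6 10  2  4
inc:    1  2  3  1  2  2  3  1  3  4  2  3
dec:    4  4  4  2  3  2  3  1  2  2  1  1
Best peak at i=3 (value 12): inc=3, dec=4, length 3+4−1 = 6.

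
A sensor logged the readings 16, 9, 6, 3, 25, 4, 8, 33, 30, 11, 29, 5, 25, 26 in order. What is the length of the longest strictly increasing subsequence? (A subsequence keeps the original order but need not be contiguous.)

6

Track the smallest tail for each achievable length (strict):
16 → extends → [16]
9 → replaces 16 → [9]
6 → replaces 9 → [6]
3 → replaces 6 → [3]
25 → extends → [3, 25]
4 → replaces 25 → [3, 4]
8 → extends → [3, 4, 8]
33 → extends → [3, 4, 8, 33]
30 → replaces 33 → [3, 4, 8, 30]
11 → replaces 30 → [3, 4, 8, 11]
29 → extends → [3, 4, 8, 11, 29]
5 → replaces 8 → [3, 4, 5, 11, 29]
25 → replaces 29 → [3, 4, 5, 11, 25]
26 → extends → [3, 4, 5, 11, 25, 26]
Six tails, so the longest strictly increasing subsequence has length 6 (e.g. 3, 4, 8, 11, 25, 26).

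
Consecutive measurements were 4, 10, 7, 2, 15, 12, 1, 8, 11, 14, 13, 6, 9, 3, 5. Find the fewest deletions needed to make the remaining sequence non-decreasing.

Fewest deletions = n − (longest non-decreasing subsequence).
i:      1  2  3  4  5  6  7  8  9 10 11 12 13 14 15
a[i]:   4 10  7  2 15 12  1  8 11 14 13  6  9  3  5
dp:     1  2  2  1  3  3  1  3  4  5  5  2  4  2  3
max dp = 5, so deletions = 15 − 5 = 10.

10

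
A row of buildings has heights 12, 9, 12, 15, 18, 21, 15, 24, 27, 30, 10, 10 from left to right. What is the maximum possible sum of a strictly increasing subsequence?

156

Let S[i] be the best sum of a strictly increasing subsequence ending at i:
i:       1   2   3   4   5   6   7   8   9  10  11  12
a[i]:   12   9  12  15  18  21  15  24  27  30  10  10
S:      12   9  21  36  54  75  36  99 126 156  19  19
Maximum is 156 (e.g. 9 + 12 + 15 + 18 + 21 + 24 + 27 + 30).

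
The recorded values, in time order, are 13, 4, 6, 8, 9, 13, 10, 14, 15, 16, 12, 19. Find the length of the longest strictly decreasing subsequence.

Negate each value so 'decreasing' becomes 'increasing', then run patience tails on the negated sequence:
-13 → extends → [-13]
-4 → extends → [-13, -4]
-6 → replaces -4 → [-13, -6]
-8 → replaces -6 → [-13, -8]
-9 → replaces -8 → [-13, -9]
-13 → already a tail → [-13, -9]
-10 → replaces -9 → [-13, -10]
-14 → replaces -13 → [-14, -10]
-15 → replaces -14 → [-15, -10]
-16 → replaces -15 → [-16, -10]
-12 → replaces -10 → [-16, -12]
-19 → replaces -16 → [-19, -12]
Two tails, so the longest strictly decreasing subsequence of the original has length 2.

2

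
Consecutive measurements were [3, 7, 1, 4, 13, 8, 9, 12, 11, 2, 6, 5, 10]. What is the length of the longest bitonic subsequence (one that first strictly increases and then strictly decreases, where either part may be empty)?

inc[i] = longest strictly increasing subsequence ending at i; dec[i] = longest strictly decreasing subsequence starting at i:
i:      1  2  3  4  5  6  7  8  9 10 11 12 13
a[i]:   3  7  1  4 13  8  9 12 11  2  6  5 10
inc:    1  2  1  2  3  3  4  5  5  2  3  3  5
dec:    2  3  1  2  5  3  3  4  3  1  2  1  1
Best peak at i=8 (value 12): inc=5, dec=4, length 5+4−1 = 8.

8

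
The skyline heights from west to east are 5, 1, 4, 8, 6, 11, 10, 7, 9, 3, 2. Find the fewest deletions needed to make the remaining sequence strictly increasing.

6

Fewest deletions = n − (longest strictly increasing subsequence).
i:      1  2  3  4  5  6  7  8  9 10 11
a[i]:   5  1  4  8  6 11 10  7  9  3  2
dp:     1  1  2  3  3  4  4  4  5  2  2
max dp = 5, so deletions = 11 − 5 = 6.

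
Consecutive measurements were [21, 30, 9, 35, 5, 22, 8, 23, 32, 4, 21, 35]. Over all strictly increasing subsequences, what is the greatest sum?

133

Let S[i] be the best sum of a strictly increasing subsequence ending at i:
i:       1   2   3   4   5   6   7   8   9  10  11  12
a[i]:   21  30   9  35   5  22   8  23  32   4  21  35
S:      21  51   9  86   5  43  13  66  98   4  34 133
Maximum is 133 (e.g. 21 + 22 + 23 + 32 + 35).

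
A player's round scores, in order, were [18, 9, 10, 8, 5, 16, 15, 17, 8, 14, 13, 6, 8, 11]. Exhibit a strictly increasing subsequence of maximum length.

Patience tails give the LIS length; then backtrack through the dp parents:
18 → extends → [18]
9 → replaces 18 → [9]
10 → extends → [9, 10]
8 → replaces 9 → [8, 10]
5 → replaces 8 → [5, 10]
16 → extends → [5, 10, 16]
15 → replaces 16 → [5, 10, 15]
17 → extends → [5, 10, 15, 17]
8 → replaces 10 → [5, 8, 15, 17]
14 → replaces 15 → [5, 8, 14, 17]
13 → replaces 14 → [5, 8, 13, 17]
6 → replaces 8 → [5, 6, 13, 17]
8 → replaces 13 → [5, 6, 8, 17]
11 → replaces 17 → [5, 6, 8, 11]
Length 4; one witness is 9, 10, 16, 17.

9, 10, 16, 17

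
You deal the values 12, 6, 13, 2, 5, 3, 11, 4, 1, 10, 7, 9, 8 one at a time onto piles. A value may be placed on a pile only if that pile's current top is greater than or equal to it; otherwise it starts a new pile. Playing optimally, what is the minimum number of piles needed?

5

The minimum number of non-increasing subsequences covering a sequence equals the length of its longest strictly increasing subsequence.
LIS length is 5 (e.g. 2, 3, 4, 7, 9), so 5 piles are needed.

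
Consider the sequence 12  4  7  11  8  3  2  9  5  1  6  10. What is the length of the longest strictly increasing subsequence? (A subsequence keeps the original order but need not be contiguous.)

5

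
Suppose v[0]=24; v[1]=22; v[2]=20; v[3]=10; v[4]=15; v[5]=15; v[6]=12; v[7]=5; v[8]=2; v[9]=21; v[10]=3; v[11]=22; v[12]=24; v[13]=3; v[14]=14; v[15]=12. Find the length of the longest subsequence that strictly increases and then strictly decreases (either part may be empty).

inc[i] = longest strictly increasing subsequence ending at i; dec[i] = longest strictly decreasing subsequence starting at i:
i:      0  1  2  3  4  5  6  7  8  9 10 11 12 13 14 15
v[i]:  24 22 20 10 15 15 12  5  2 21  3 22 24  3 14 12
inc:    1  1  1  1  2  2  2  1  1  3  2  4  5  2  3  3
dec:    7  6  5  3  4  4  3  2  1  3  1  3  3  1  2  1
Best peak at i=0 (value 24): inc=1, dec=7, length 1+7−1 = 7.

7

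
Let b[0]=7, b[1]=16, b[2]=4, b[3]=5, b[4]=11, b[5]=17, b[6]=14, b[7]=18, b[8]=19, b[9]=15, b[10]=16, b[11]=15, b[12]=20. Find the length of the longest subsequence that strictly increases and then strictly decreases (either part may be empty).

8

inc[i] = longest strictly increasing subsequence ending at i; dec[i] = longest strictly decreasing subsequence starting at i:
i:      0  1  2  3  4  5  6  7  8  9 10 11 12
b[i]:   7 16  4  5 11 17 14 18 19 15 16 15 20
inc:    1  2  1  2  3  4  4  5  6  5  6  5  7
dec:    2  2  1  1  1  3  1  3  3  1  2  1  1
Best peak at i=8 (value 19): inc=6, dec=3, length 6+3−1 = 8.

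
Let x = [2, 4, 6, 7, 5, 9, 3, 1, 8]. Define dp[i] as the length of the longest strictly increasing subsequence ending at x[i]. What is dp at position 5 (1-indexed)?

3

dp[i] = 1 + max{dp[j] : j<i, x[j]<x[i]} (or 1 if no such j):
i:     1 2 3 4 5 6 7 8 9
x[i]:  2 4 6 7 5 9 3 1 8
dp:    1 2 3 4 3 5 2 1 5
At index 5 the value is 3.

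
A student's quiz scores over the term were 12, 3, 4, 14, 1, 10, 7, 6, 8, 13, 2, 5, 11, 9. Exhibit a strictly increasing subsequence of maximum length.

3, 4, 7, 8, 13

Patience tails give the LIS length; then backtrack through the dp parents:
12 → extends → [12]
3 → replaces 12 → [3]
4 → extends → [3, 4]
14 → extends → [3, 4, 14]
1 → replaces 3 → [1, 4, 14]
10 → replaces 14 → [1, 4, 10]
7 → replaces 10 → [1, 4, 7]
6 → replaces 7 → [1, 4, 6]
8 → extends → [1, 4, 6, 8]
13 → extends → [1, 4, 6, 8, 13]
2 → replaces 4 → [1, 2, 6, 8, 13]
5 → replaces 6 → [1, 2, 5, 8, 13]
11 → replaces 13 → [1, 2, 5, 8, 11]
9 → replaces 11 → [1, 2, 5, 8, 9]
Length 5; one witness is 3, 4, 7, 8, 13.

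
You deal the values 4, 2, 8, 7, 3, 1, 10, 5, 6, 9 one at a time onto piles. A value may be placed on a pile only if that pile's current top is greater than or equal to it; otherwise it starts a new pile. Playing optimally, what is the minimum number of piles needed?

The minimum number of non-increasing subsequences covering a sequence equals the length of its longest strictly increasing subsequence.
LIS length is 5 (e.g. 2, 3, 5, 6, 9), so 5 piles are needed.

5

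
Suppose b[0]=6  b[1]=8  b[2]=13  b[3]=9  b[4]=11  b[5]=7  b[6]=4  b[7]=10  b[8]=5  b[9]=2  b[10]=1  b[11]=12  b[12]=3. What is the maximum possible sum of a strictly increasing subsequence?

Let S[i] be the best sum of a strictly increasing subsequence ending at i:
i:      0  1  2  3  4  5  6  7  8  9 10 11 12
b[i]:   6  8 13  9 11  7  4 10  5  2  1 12  3
S:      6 14 27 23 34 13  4 33  9  2  1 46  5
Maximum is 46 (e.g. 6 + 8 + 9 + 11 + 12).

46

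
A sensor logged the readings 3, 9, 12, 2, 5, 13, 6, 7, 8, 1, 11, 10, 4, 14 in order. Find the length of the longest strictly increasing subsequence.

Track the smallest tail for each achievable length (strict):
3 → extends → [3]
9 → extends → [3, 9]
12 → extends → [3, 9, 12]
2 → replaces 3 → [2, 9, 12]
5 → replaces 9 → [2, 5, 12]
13 → extends → [2, 5, 12, 13]
6 → replaces 12 → [2, 5, 6, 13]
7 → replaces 13 → [2, 5, 6, 7]
8 → extends → [2, 5, 6, 7, 8]
1 → replaces 2 → [1, 5, 6, 7, 8]
11 → extends → [1, 5, 6, 7, 8, 11]
10 → replaces 11 → [1, 5, 6, 7, 8, 10]
4 → replaces 5 → [1, 4, 6, 7, 8, 10]
14 → extends → [1, 4, 6, 7, 8, 10, 14]
Seven tails, so the longest strictly increasing subsequence has length 7 (e.g. 3, 5, 6, 7, 8, 11, 14).

7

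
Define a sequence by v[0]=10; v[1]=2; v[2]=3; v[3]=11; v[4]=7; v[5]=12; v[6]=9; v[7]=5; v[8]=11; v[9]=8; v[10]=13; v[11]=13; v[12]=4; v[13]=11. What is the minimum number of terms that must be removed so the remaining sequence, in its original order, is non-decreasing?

7

Fewest deletions = n − (longest non-decreasing subsequence).
i:      0  1  2  3  4  5  6  7  8  9 10 11 12 13
v[i]:  10  2  3 11  7 12  9  5 11  8 13 13  4 11
dp:     1  1  2  3  3  4  4  3  5  4  6  7  3  6
max dp = 7, so deletions = 14 − 7 = 7.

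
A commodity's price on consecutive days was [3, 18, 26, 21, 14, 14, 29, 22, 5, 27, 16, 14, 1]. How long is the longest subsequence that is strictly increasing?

5

Track the smallest tail for each achievable length (strict):
3 → extends → [3]
18 → extends → [3, 18]
26 → extends → [3, 18, 26]
21 → replaces 26 → [3, 18, 21]
14 → replaces 18 → [3, 14, 21]
14 → already a tail → [3, 14, 21]
29 → extends → [3, 14, 21, 29]
22 → replaces 29 → [3, 14, 21, 22]
5 → replaces 14 → [3, 5, 21, 22]
27 → extends → [3, 5, 21, 22, 27]
16 → replaces 21 → [3, 5, 16, 22, 27]
14 → replaces 16 → [3, 5, 14, 22, 27]
1 → replaces 3 → [1, 5, 14, 22, 27]
Five tails, so the longest strictly increasing subsequence has length 5 (e.g. 3, 18, 21, 22, 27).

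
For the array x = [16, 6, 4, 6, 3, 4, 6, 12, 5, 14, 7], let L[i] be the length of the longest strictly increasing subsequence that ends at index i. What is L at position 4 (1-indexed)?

dp[i] = 1 + max{dp[j] : j<i, x[j]<x[i]} (or 1 if no such j):
i:      1  2  3  4  5  6  7  8  9 10 11
x[i]:  16  6  4  6  3  4  6 12  5 14  7
dp:     1  1  1  2  1  2  3  4  3  5  4
At index 4 the value is 2.

2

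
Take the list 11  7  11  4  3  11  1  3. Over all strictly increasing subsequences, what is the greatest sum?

18

Let S[i] be the best sum of a strictly increasing subsequence ending at i:
i:      1  2  3  4  5  6  7  8
a[i]:  11  7 11  4  3 11  1  3
S:     11  7 18  4  3 18  1  4
Maximum is 18 (e.g. 7 + 11).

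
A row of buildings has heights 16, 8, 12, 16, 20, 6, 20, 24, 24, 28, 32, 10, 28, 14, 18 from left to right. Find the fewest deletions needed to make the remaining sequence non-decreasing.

Fewest deletions = n − (longest non-decreasing subsequence).
i:      1  2  3  4  5  6  7  8  9 10 11 12 13 14 15
a[i]:  16  8 12 16 20  6 20 24 24 28 32 10 28 14 18
dp:     1  1  2  3  4  1  5  6  7  8  9  2  9  3  4
max dp = 9, so deletions = 15 − 9 = 6.

6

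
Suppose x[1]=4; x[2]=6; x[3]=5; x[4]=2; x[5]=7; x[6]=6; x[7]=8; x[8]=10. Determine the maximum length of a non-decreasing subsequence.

Track the smallest tail for each achievable length (allowing ties):
4 → extends → [4]
6 → extends → [4, 6]
5 → replaces 6 → [4, 5]
2 → replaces 4 → [2, 5]
7 → extends → [2, 5, 7]
6 → replaces 7 → [2, 5, 6]
8 → extends → [2, 5, 6, 8]
10 → extends → [2, 5, 6, 8, 10]
Five tails, so the longest non-decreasing subsequence has length 5 (e.g. 4, 6, 7, 8, 10).

5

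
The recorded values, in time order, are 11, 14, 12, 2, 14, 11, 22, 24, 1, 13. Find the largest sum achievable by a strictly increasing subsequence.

Let S[i] be the best sum of a strictly increasing subsequence ending at i:
i:      1  2  3  4  5  6  7  8  9 10
a[i]:  11 14 12  2 14 11 22 24  1 13
S:     11 25 23  2 37 13 59 83  1 36
Maximum is 83 (e.g. 11 + 12 + 14 + 22 + 24).

83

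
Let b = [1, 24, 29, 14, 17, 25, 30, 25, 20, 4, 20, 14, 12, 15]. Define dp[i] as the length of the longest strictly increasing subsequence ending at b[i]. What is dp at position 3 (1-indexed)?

dp[i] = 1 + max{dp[j] : j<i, b[j]<b[i]} (or 1 if no such j):
i:      1  2  3  4  5  6  7  8  9 10 11 12 13 14
b[i]:   1 24 29 14 17 25 30 25 20  4 20 14 12 15
dp:     1  2  3  2  3  4  5  4  4  2  4  3  3  4
At index 3 the value is 3.

3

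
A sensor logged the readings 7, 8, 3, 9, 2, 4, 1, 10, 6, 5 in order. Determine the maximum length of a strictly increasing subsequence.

Let dp[i] be the length of the longest such subsequence ending at index i:
i:      1  2  3  4  5  6  7  8  9 10
a[i]:   7  8  3  9  2  4  1 10  6  5
dp:     1  2  1  3  1  2  1  4  3  3
Maximum dp value is 4.

4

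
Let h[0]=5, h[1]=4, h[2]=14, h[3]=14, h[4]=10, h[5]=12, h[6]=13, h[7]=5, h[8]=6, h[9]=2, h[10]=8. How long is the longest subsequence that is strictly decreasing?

4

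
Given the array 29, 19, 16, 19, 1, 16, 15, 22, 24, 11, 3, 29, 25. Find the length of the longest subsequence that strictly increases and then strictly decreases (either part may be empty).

inc[i] = longest strictly increasing subsequence ending at i; dec[i] = longest strictly decreasing subsequence starting at i:
i:      1  2  3  4  5  6  7  8  9 10 11 12 13
a[i]:  29 19 16 19  1 16 15 22 24 11  3 29 25
inc:    1  1  1  2  1  2  2  3  4  2  2  5  5
dec:    6  5  4  5  1  4  3  3  3  2  1  2  1
Best peak at i=1 (value 29): inc=1, dec=6, length 1+6−1 = 6.

6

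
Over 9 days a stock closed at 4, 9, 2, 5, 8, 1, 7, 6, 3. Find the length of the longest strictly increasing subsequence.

Track the smallest tail for each achievable length (strict):
4 → extends → [4]
9 → extends → [4, 9]
2 → replaces 4 → [2, 9]
5 → replaces 9 → [2, 5]
8 → extends → [2, 5, 8]
1 → replaces 2 → [1, 5, 8]
7 → replaces 8 → [1, 5, 7]
6 → replaces 7 → [1, 5, 6]
3 → replaces 5 → [1, 3, 6]
Three tails, so the longest strictly increasing subsequence has length 3 (e.g. 4, 5, 8).

3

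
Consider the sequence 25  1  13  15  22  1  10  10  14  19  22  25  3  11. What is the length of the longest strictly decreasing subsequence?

Negate each value so 'decreasing' becomes 'increasing', then run patience tails on the negated sequence:
-25 → extends → [-25]
-1 → extends → [-25, -1]
-13 → replaces -1 → [-25, -13]
-15 → replaces -13 → [-25, -15]
-22 → replaces -15 → [-25, -22]
-1 → extends → [-25, -22, -1]
-10 → replaces -1 → [-25, -22, -10]
-10 → already a tail → [-25, -22, -10]
-14 → replaces -10 → [-25, -22, -14]
-19 → replaces -14 → [-25, -22, -19]
-22 → already a tail → [-25, -22, -19]
-25 → already a tail → [-25, -22, -19]
-3 → extends → [-25, -22, -19, -3]
-11 → replaces -3 → [-25, -22, -19, -11]
Four tails, so the longest strictly decreasing subsequence of the original has length 4.

4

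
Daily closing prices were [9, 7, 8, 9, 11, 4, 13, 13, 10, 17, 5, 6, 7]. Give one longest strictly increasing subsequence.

Patience tails give the LIS length; then backtrack through the dp parents:
9 → extends → [9]
7 → replaces 9 → [7]
8 → extends → [7, 8]
9 → extends → [7, 8, 9]
11 → extends → [7, 8, 9, 11]
4 → replaces 7 → [4, 8, 9, 11]
13 → extends → [4, 8, 9, 11, 13]
13 → already a tail → [4, 8, 9, 11, 13]
10 → replaces 11 → [4, 8, 9, 10, 13]
17 → extends → [4, 8, 9, 10, 13, 17]
5 → replaces 8 → [4, 5, 9, 10, 13, 17]
6 → replaces 9 → [4, 5, 6, 10, 13, 17]
7 → replaces 10 → [4, 5, 6, 7, 13, 17]
Length 6; one witness is 7, 8, 9, 11, 13, 17.

7, 8, 9, 11, 13, 17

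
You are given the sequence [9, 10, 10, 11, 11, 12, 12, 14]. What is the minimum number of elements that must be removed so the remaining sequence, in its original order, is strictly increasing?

Fewest deletions = n − (longest strictly increasing subsequence).
i:      1  2  3  4  5  6  7  8
a[i]:   9 10 10 11 11 12 12 14
dp:     1  2  2  3  3  4  4  5
max dp = 5, so deletions = 8 − 5 = 3.

3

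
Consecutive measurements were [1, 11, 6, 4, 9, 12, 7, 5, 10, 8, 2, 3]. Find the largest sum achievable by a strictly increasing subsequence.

28

Let S[i] be the best sum of a strictly increasing subsequence ending at i:
i:      1  2  3  4  5  6  7  8  9 10 11 12
a[i]:   1 11  6  4  9 12  7  5 10  8  2  3
S:      1 12  7  5 16 28 14 10 26 22  3  6
Maximum is 28 (e.g. 1 + 6 + 9 + 12).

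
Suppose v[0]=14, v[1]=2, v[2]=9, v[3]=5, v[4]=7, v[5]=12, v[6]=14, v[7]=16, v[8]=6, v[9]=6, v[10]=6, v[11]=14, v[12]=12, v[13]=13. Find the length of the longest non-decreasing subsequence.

7

Track the smallest tail for each achievable length (allowing ties):
14 → extends → [14]
2 → replaces 14 → [2]
9 → extends → [2, 9]
5 → replaces 9 → [2, 5]
7 → extends → [2, 5, 7]
12 → extends → [2, 5, 7, 12]
14 → extends → [2, 5, 7, 12, 14]
16 → extends → [2, 5, 7, 12, 14, 16]
6 → replaces 7 → [2, 5, 6, 12, 14, 16]
6 → replaces 12 → [2, 5, 6, 6, 14, 16]
6 → replaces 14 → [2, 5, 6, 6, 6, 16]
14 → replaces 16 → [2, 5, 6, 6, 6, 14]
12 → replaces 14 → [2, 5, 6, 6, 6, 12]
13 → extends → [2, 5, 6, 6, 6, 12, 13]
Seven tails, so the longest non-decreasing subsequence has length 7 (e.g. 2, 5, 6, 6, 6, 12, 13).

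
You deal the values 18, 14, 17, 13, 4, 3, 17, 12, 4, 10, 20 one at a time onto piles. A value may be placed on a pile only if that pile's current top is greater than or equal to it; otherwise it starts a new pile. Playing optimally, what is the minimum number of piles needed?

4

The minimum number of non-increasing subsequences covering a sequence equals the length of its longest strictly increasing subsequence.
LIS length is 4 (e.g. 3, 4, 10, 20), so 4 piles are needed.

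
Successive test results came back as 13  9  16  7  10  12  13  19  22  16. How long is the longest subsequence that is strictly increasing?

Track the smallest tail for each achievable length (strict):
13 → extends → [13]
9 → replaces 13 → [9]
16 → extends → [9, 16]
7 → replaces 9 → [7, 16]
10 → replaces 16 → [7, 10]
12 → extends → [7, 10, 12]
13 → extends → [7, 10, 12, 13]
19 → extends → [7, 10, 12, 13, 19]
22 → extends → [7, 10, 12, 13, 19, 22]
16 → replaces 19 → [7, 10, 12, 13, 16, 22]
Six tails, so the longest strictly increasing subsequence has length 6 (e.g. 9, 10, 12, 13, 19, 22).

6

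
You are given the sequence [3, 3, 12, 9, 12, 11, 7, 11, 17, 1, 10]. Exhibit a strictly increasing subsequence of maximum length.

Patience tails give the LIS length; then backtrack through the dp parents:
3 → extends → [3]
3 → already a tail → [3]
12 → extends → [3, 12]
9 → replaces 12 → [3, 9]
12 → extends → [3, 9, 12]
11 → replaces 12 → [3, 9, 11]
7 → replaces 9 → [3, 7, 11]
11 → already a tail → [3, 7, 11]
17 → extends → [3, 7, 11, 17]
1 → replaces 3 → [1, 7, 11, 17]
10 → replaces 11 → [1, 7, 10, 17]
Length 4; one witness is 3, 9, 12, 17.

3, 9, 12, 17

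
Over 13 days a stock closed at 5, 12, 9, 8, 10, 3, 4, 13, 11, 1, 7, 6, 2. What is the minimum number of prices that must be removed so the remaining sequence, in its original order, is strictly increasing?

9

Fewest deletions = n − (longest strictly increasing subsequence).
Patience tails:
5 → extends → [5]
12 → extends → [5, 12]
9 → replaces 12 → [5, 9]
8 → replaces 9 → [5, 8]
10 → extends → [5, 8, 10]
3 → replaces 5 → [3, 8, 10]
4 → replaces 8 → [3, 4, 10]
13 → extends → [3, 4, 10, 13]
11 → replaces 13 → [3, 4, 10, 11]
1 → replaces 3 → [1, 4, 10, 11]
7 → replaces 10 → [1, 4, 7, 11]
6 → replaces 7 → [1, 4, 6, 11]
2 → replaces 4 → [1, 2, 6, 11]
Longest strictly increasing subsequence has length 4, so deletions = 13 − 4 = 9.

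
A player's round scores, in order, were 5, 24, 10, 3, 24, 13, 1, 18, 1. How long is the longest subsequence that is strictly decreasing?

4

Negate each value so 'decreasing' becomes 'increasing', then run patience tails on the negated sequence:
-5 → extends → [-5]
-24 → replaces -5 → [-24]
-10 → extends → [-24, -10]
-3 → extends → [-24, -10, -3]
-24 → already a tail → [-24, -10, -3]
-13 → replaces -10 → [-24, -13, -3]
-1 → extends → [-24, -13, -3, -1]
-18 → replaces -13 → [-24, -18, -3, -1]
-1 → already a tail → [-24, -18, -3, -1]
Four tails, so the longest strictly decreasing subsequence of the original has length 4.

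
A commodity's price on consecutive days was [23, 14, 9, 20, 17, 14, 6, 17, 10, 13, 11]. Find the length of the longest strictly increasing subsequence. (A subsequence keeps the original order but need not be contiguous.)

3

Let dp[i] be the length of the longest such subsequence ending at index i:
i:      1  2  3  4  5  6  7  8  9 10 11
a[i]:  23 14  9 20 17 14  6 17 10 13 11
dp:     1  1  1  2  2  2  1  3  2  3  3
Maximum dp value is 3.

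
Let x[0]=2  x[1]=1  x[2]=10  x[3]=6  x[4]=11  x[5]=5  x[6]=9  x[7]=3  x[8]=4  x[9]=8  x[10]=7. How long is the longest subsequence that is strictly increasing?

4

Track the smallest tail for each achievable length (strict):
2 → extends → [2]
1 → replaces 2 → [1]
10 → extends → [1, 10]
6 → replaces 10 → [1, 6]
11 → extends → [1, 6, 11]
5 → replaces 6 → [1, 5, 11]
9 → replaces 11 → [1, 5, 9]
3 → replaces 5 → [1, 3, 9]
4 → replaces 9 → [1, 3, 4]
8 → extends → [1, 3, 4, 8]
7 → replaces 8 → [1, 3, 4, 7]
Four tails, so the longest strictly increasing subsequence has length 4 (e.g. 2, 3, 4, 8).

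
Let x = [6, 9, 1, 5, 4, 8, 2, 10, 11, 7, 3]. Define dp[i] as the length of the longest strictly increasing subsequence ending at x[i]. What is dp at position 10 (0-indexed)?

3

dp[i] = 1 + max{dp[j] : j<i, x[j]<x[i]} (or 1 if no such j):
i:      0  1  2  3  4  5  6  7  8  9 10
x[i]:   6  9  1  5  4  8  2 10 11  7  3
dp:     1  2  1  2  2  3  2  4  5  3  3
At index 10 the value is 3.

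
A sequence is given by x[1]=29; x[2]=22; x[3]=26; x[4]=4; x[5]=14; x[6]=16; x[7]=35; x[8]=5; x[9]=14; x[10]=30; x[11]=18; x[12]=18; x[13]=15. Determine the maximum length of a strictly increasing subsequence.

4

Track the smallest tail for each achievable length (strict):
29 → extends → [29]
22 → replaces 29 → [22]
26 → extends → [22, 26]
4 → replaces 22 → [4, 26]
14 → replaces 26 → [4, 14]
16 → extends → [4, 14, 16]
35 → extends → [4, 14, 16, 35]
5 → replaces 14 → [4, 5, 16, 35]
14 → replaces 16 → [4, 5, 14, 35]
30 → replaces 35 → [4, 5, 14, 30]
18 → replaces 30 → [4, 5, 14, 18]
18 → already a tail → [4, 5, 14, 18]
15 → replaces 18 → [4, 5, 14, 15]
Four tails, so the longest strictly increasing subsequence has length 4 (e.g. 4, 14, 16, 35).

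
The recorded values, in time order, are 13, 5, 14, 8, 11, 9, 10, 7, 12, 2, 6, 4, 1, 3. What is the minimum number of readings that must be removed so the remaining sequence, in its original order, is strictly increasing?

Fewest deletions = n − (longest strictly increasing subsequence).
Patience tails:
13 → extends → [13]
5 → replaces 13 → [5]
14 → extends → [5, 14]
8 → replaces 14 → [5, 8]
11 → extends → [5, 8, 11]
9 → replaces 11 → [5, 8, 9]
10 → extends → [5, 8, 9, 10]
7 → replaces 8 → [5, 7, 9, 10]
12 → extends → [5, 7, 9, 10, 12]
2 → replaces 5 → [2, 7, 9, 10, 12]
6 → replaces 7 → [2, 6, 9, 10, 12]
4 → replaces 6 → [2, 4, 9, 10, 12]
1 → replaces 2 → [1, 4, 9, 10, 12]
3 → replaces 4 → [1, 3, 9, 10, 12]
Longest strictly increasing subsequence has length 5, so deletions = 14 − 5 = 9.

9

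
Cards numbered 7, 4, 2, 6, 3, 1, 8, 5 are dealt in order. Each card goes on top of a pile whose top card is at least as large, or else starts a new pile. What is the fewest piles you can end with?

3

The minimum number of non-increasing subsequences covering a sequence equals the length of its longest strictly increasing subsequence.
LIS length is 3 (e.g. 4, 6, 8), so 3 piles are needed.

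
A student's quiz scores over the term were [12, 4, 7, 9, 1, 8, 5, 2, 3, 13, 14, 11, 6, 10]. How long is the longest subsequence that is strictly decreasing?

Let dp[i] be the longest strictly decreasing subsequence ending at i:
i:      1  2  3  4  5  6  7  8  9 10 11 12 13 14
a[i]:  12  4  7  9  1  8  5  2  3 13 14 11  6 10
dp:     1  2  2  2  3  3  4  5  5  1  1  2  4  3
Maximum is 5.

5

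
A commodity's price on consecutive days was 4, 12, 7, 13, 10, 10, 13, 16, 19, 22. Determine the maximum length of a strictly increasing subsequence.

Track the smallest tail for each achievable length (strict):
4 → extends → [4]
12 → extends → [4, 12]
7 → replaces 12 → [4, 7]
13 → extends → [4, 7, 13]
10 → replaces 13 → [4, 7, 10]
10 → already a tail → [4, 7, 10]
13 → extends → [4, 7, 10, 13]
16 → extends → [4, 7, 10, 13, 16]
19 → extends → [4, 7, 10, 13, 16, 19]
22 → extends → [4, 7, 10, 13, 16, 19, 22]
Seven tails, so the longest strictly increasing subsequence has length 7 (e.g. 4, 7, 10, 13, 16, 19, 22).

7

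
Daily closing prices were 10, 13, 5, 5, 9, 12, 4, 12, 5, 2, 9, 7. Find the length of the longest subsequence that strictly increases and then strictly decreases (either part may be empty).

5

inc[i] = longest strictly increasing subsequence ending at i; dec[i] = longest strictly decreasing subsequence starting at i:
i:      1  2  3  4  5  6  7  8  9 10 11 12
a[i]:  10 13  5  5  9 12  4 12  5  2  9  7
inc:    1  2  1  1  2  3  1  3  2  1  3  3
dec:    4  4  3  3  3  3  2  3  2  1  2  1
Best peak at i=2 (value 13): inc=2, dec=4, length 2+4−1 = 5.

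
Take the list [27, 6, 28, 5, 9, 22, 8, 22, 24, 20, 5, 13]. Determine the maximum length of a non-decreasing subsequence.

5

Let dp[i] be the length of the longest such subsequence ending at index i:
i:      1  2  3  4  5  6  7  8  9 10 11 12
a[i]:  27  6 28  5  9 22  8 22 24 20  5 13
dp:     1  1  2  1  2  3  2  4  5  3  2  3
Maximum dp value is 5.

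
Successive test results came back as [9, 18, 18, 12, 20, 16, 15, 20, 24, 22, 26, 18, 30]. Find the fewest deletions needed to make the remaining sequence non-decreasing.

Fewest deletions = n − (longest non-decreasing subsequence).
Patience tails:
9 → extends → [9]
18 → extends → [9, 18]
18 → extends → [9, 18, 18]
12 → replaces 18 → [9, 12, 18]
20 → extends → [9, 12, 18, 20]
16 → replaces 18 → [9, 12, 16, 20]
15 → replaces 16 → [9, 12, 15, 20]
20 → extends → [9, 12, 15, 20, 20]
24 → extends → [9, 12, 15, 20, 20, 24]
22 → replaces 24 → [9, 12, 15, 20, 20, 22]
26 → extends → [9, 12, 15, 20, 20, 22, 26]
18 → replaces 20 → [9, 12, 15, 18, 20, 22, 26]
30 → extends → [9, 12, 15, 18, 20, 22, 26, 30]
Longest non-decreasing subsequence has length 8, so deletions = 13 − 8 = 5.

5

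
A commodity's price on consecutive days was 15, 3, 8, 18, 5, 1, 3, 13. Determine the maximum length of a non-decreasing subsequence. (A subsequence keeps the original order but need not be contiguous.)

Let dp[i] be the length of the longest such subsequence ending at index i:
i:      1  2  3  4  5  6  7  8
a[i]:  15  3  8 18  5  1  3 13
dp:     1  1  2  3  2  1  2  3
Maximum dp value is 3.

3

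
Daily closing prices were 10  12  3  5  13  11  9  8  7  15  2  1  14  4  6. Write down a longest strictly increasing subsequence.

Patience tails give the LIS length; then backtrack through the dp parents:
10 → extends → [10]
12 → extends → [10, 12]
3 → replaces 10 → [3, 12]
5 → replaces 12 → [3, 5]
13 → extends → [3, 5, 13]
11 → replaces 13 → [3, 5, 11]
9 → replaces 11 → [3, 5, 9]
8 → replaces 9 → [3, 5, 8]
7 → replaces 8 → [3, 5, 7]
15 → extends → [3, 5, 7, 15]
2 → replaces 3 → [2, 5, 7, 15]
1 → replaces 2 → [1, 5, 7, 15]
14 → replaces 15 → [1, 5, 7, 14]
4 → replaces 5 → [1, 4, 7, 14]
6 → replaces 7 → [1, 4, 6, 14]
Length 4; one witness is 10, 12, 13, 15.

10, 12, 13, 15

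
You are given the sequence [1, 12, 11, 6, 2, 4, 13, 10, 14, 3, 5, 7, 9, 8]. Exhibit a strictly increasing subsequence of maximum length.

Patience tails give the LIS length; then backtrack through the dp parents:
1 → extends → [1]
12 → extends → [1, 12]
11 → replaces 12 → [1, 11]
6 → replaces 11 → [1, 6]
2 → replaces 6 → [1, 2]
4 → extends → [1, 2, 4]
13 → extends → [1, 2, 4, 13]
10 → replaces 13 → [1, 2, 4, 10]
14 → extends → [1, 2, 4, 10, 14]
3 → replaces 4 → [1, 2, 3, 10, 14]
5 → replaces 10 → [1, 2, 3, 5, 14]
7 → replaces 14 → [1, 2, 3, 5, 7]
9 → extends → [1, 2, 3, 5, 7, 9]
8 → replaces 9 → [1, 2, 3, 5, 7, 8]
Length 6; one witness is 1, 2, 4, 5, 7, 9.

1, 2, 4, 5, 7, 9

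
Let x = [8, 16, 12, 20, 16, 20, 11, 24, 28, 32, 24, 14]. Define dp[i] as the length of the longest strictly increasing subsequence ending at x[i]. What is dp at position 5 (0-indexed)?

4

dp[i] = 1 + max{dp[j] : j<i, x[j]<x[i]} (or 1 if no such j):
i:      0  1  2  3  4  5  6  7  8  9 10 11
x[i]:   8 16 12 20 16 20 11 24 28 32 24 14
dp:     1  2  2  3  3  4  2  5  6  7  5  3
At index 5 the value is 4.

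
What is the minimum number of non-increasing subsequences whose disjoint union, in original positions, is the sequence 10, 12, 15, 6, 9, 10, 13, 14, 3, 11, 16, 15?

6

Place each on the leftmost legal pile:
10 → new pile 1 (tops now [10])
12 → new pile 2 (tops now [10, 12])
15 → new pile 3 (tops now [10, 12, 15])
6 → pile 1 (tops now [6, 12, 15])
9 → pile 2 (tops now [6, 9, 15])
10 → pile 3 (tops now [6, 9, 10])
13 → new pile 4 (tops now [6, 9, 10, 13])
14 → new pile 5 (tops now [6, 9, 10, 13, 14])
3 → pile 1 (tops now [3, 9, 10, 13, 14])
11 → pile 4 (tops now [3, 9, 10, 11, 14])
16 → new pile 6 (tops now [3, 9, 10, 11, 14, 16])
15 → pile 6 (tops now [3, 9, 10, 11, 14, 15])
Six piles.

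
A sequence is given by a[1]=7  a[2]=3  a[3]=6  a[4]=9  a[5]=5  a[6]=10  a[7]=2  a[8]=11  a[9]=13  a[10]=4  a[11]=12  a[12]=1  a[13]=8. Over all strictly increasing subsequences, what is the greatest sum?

Let S[i] be the best sum of a strictly increasing subsequence ending at i:
i:      1  2  3  4  5  6  7  8  9 10 11 12 13
a[i]:   7  3  6  9  5 10  2 11 13  4 12  1  8
S:      7  3  9 18  8 28  2 39 52  7 51  1 17
Maximum is 52 (e.g. 3 + 6 + 9 + 10 + 11 + 13).

52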